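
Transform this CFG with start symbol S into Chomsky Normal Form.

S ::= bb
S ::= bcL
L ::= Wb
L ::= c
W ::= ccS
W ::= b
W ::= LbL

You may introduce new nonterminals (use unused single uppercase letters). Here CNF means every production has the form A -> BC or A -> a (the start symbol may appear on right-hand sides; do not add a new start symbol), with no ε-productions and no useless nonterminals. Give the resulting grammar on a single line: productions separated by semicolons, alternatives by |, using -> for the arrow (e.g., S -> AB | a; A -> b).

S -> AA | AC; A -> b; B -> c; C -> BL; D -> BS; E -> AL; L -> c | WA; W -> b | BD | LE

No ε-productions.
No unit productions to eliminate.
TERM: introduce A -> b, B -> c and substitute in every rule of length ≥2.
BIN: S -> ABL becomes S -> AC, C -> BL; W -> BBS becomes W -> BD, D -> BS; W -> LAL becomes W -> LE, E -> AL.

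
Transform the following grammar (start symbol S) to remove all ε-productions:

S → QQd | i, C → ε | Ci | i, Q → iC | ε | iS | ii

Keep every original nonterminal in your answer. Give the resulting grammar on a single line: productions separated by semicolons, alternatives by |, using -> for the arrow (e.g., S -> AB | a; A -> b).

Nullable set: {C, Q}.
S -> QQd: Q, Q nullable, giving QQd | Qd | d.
Drop C -> ε.
C -> Ci: C nullable, giving Ci | i.
Drop Q -> ε.
Q -> iC: C nullable, giving i | iC.
Unchanged (no nullable symbols): S -> i; C -> i; Q -> iS; Q -> ii.

S -> d | i | Qd | QQd; C -> i | Ci; Q -> i | iC | iS | ii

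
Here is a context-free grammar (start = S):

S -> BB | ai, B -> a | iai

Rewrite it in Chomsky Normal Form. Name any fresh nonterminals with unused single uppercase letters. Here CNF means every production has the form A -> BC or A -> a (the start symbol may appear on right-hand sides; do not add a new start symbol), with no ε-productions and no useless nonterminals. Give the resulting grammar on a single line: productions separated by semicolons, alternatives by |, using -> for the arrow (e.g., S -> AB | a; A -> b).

No ε-productions.
No unit productions to eliminate.
TERM: introduce C -> a, A -> i and substitute in every rule of length ≥2.
BIN: B -> ACA becomes B -> AD, D -> CA.

S -> BB | CA; A -> i; B -> a | AD; C -> a; D -> CA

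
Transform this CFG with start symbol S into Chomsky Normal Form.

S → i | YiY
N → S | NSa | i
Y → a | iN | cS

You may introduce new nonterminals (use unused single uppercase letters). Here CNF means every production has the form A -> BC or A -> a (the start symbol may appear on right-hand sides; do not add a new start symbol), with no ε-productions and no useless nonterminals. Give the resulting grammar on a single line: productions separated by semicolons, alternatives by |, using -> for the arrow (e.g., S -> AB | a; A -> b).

S -> i | YF; A -> a; B -> i; C -> c; D -> SA; E -> BY; F -> BY; N -> i | ND | YE; Y -> a | BN | CS

No ε-productions.
After unit-elimination: S -> i | YiY; N -> i | NSa | YiY; Y -> a | cS | iN.
TERM: introduce A -> a, C -> c, B -> i and substitute in every rule of length ≥2.
BIN: N -> NSA becomes N -> ND, D -> SA; N -> YBY becomes N -> YE, E -> BY; S -> YBY becomes S -> YF, F -> BY.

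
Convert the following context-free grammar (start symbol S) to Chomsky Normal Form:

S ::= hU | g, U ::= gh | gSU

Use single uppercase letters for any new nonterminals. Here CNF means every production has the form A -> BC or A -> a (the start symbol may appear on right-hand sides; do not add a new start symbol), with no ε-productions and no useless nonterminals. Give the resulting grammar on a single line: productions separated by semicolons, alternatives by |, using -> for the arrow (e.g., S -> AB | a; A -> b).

No ε-productions.
No unit productions to eliminate.
TERM: introduce B -> g, A -> h and substitute in every rule of length ≥2.
BIN: U -> BSU becomes U -> BC, C -> SU.

S -> g | AU; A -> h; B -> g; C -> SU; U -> BA | BC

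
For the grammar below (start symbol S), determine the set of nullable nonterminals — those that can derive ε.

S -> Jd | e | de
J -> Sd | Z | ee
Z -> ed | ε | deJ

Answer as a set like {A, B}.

{J, Z}

Directly nullable (have an ε-rule): {Z}.
J is nullable via J -> Z (every symbol on the right is already known nullable).
Not nullable: S — each has a terminal in every rule's right-hand side or depends on a non-nullable symbol.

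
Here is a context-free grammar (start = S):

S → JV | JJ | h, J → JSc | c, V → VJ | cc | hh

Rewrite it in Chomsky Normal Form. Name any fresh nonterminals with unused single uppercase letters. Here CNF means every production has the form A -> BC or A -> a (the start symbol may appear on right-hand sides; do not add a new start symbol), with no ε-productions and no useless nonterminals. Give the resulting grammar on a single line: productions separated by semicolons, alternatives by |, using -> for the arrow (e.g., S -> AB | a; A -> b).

S -> h | JJ | JV; A -> c; B -> h; C -> SA; J -> c | JC; V -> AA | BB | VJ

No ε-productions.
No unit productions to eliminate.
TERM: introduce A -> c, B -> h and substitute in every rule of length ≥2.
BIN: J -> JSA becomes J -> JC, C -> SA.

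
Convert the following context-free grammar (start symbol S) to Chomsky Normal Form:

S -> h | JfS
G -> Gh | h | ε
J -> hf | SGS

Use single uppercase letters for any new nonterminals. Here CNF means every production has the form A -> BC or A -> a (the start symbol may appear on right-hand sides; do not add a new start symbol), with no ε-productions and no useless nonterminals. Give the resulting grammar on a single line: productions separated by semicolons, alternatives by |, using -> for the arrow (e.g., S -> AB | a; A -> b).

S -> h | JD; A -> h; B -> f; C -> GS; D -> BS; G -> h | GA; J -> AB | SC | SS

Nullable: {G}; after ε-elimination: S -> h | JfS; G -> h | Gh; J -> SS | hf | SGS.
No unit productions to eliminate.
TERM: introduce B -> f, A -> h and substitute in every rule of length ≥2.
BIN: J -> SGS becomes J -> SC, C -> GS; S -> JBS becomes S -> JD, D -> BS.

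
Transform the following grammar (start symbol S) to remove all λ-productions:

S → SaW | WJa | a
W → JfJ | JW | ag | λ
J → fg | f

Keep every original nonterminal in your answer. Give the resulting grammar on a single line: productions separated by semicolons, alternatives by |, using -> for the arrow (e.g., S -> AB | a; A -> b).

Nullable set: {W}.
S -> SaW: W nullable, giving Sa | SaW.
S -> WJa: W nullable, giving Ja | WJa.
Drop W -> λ.
W -> JW: W nullable, giving J | JW.
Unchanged (no nullable symbols): S -> a; J -> f; J -> fg; W -> JfJ; W -> ag.

S -> a | Ja | Sa | SaW | WJa; J -> f | fg; W -> J | JW | ag | JfJ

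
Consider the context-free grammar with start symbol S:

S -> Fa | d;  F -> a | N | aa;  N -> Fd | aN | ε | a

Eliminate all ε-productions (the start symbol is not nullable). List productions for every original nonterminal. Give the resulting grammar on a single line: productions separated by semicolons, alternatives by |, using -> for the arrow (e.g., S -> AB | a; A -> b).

S -> a | d | Fa; F -> N | a | aa; N -> a | d | Fd | aN

Nullable set: {F, N}.
S -> Fa: F nullable, giving Fa | a.
F -> N: N nullable, giving N.
Drop N -> ε.
N -> Fd: F nullable, giving Fd | d.
N -> aN: N nullable, giving a | aN.
Unchanged (no nullable symbols): S -> d; F -> a; F -> aa; N -> a.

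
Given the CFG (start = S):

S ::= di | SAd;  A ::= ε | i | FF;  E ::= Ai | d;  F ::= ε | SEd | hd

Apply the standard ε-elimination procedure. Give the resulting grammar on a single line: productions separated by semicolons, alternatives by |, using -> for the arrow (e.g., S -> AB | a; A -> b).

Nullable set: {A, F}.
S -> SAd: A nullable, giving SAd | Sd.
Drop A -> ε.
A -> FF: F, F nullable, giving F | FF.
E -> Ai: A nullable, giving Ai | i.
Drop F -> ε.
Unchanged (no nullable symbols): S -> di; A -> i; E -> d; F -> SEd; F -> hd.

S -> Sd | di | SAd; A -> F | i | FF; E -> d | i | Ai; F -> hd | SEd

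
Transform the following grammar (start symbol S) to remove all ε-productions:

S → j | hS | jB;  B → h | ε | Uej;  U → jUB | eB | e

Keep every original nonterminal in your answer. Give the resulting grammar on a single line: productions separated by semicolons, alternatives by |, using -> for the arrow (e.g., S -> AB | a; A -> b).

Nullable set: {B}.
S -> jB: B nullable, giving j | jB.
Drop B -> ε.
U -> eB: B nullable, giving e | eB.
U -> jUB: B nullable, giving jU | jUB.
Unchanged (no nullable symbols): S -> hS; S -> j; B -> Uej; B -> h; U -> e.

S -> j | hS | jB; B -> h | Uej; U -> e | eB | jU | jUB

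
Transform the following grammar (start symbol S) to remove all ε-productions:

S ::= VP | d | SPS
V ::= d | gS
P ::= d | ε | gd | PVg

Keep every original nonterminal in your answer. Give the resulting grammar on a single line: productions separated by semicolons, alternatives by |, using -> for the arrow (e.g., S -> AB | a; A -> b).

Nullable set: {P}.
S -> SPS: P nullable, giving SPS | SS.
S -> VP: P nullable, giving V | VP.
Drop P -> ε.
P -> PVg: P nullable, giving PVg | Vg.
Unchanged (no nullable symbols): S -> d; P -> d; P -> gd; V -> d; V -> gS.

S -> V | d | SS | VP | SPS; P -> d | Vg | gd | PVg; V -> d | gS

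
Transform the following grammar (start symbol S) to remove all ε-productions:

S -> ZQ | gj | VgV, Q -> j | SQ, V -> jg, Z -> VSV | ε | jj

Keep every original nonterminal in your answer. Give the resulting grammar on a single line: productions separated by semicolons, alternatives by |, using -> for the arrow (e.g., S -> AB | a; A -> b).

Nullable set: {Z}.
S -> ZQ: Z nullable, giving Q | ZQ.
Drop Z -> ε.
Unchanged (no nullable symbols): S -> VgV; S -> gj; Q -> SQ; Q -> j; V -> jg; Z -> VSV; Z -> jj.

S -> Q | ZQ | gj | VgV; Q -> j | SQ; V -> jg; Z -> jj | VSV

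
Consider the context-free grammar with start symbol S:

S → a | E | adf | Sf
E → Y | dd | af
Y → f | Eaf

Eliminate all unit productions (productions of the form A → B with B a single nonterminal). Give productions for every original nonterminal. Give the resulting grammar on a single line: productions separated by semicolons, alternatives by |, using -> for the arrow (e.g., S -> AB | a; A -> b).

Unit productions: E->Y, S->E.
Unit pairs (A ⇒* B via units): (E,Y), (S,E), (S,Y).
S: inherits non-unit rules of {E, S, Y} → Eaf | Sf | a | adf | af | dd | f.
E: inherits non-unit rules of {E, Y} → Eaf | af | dd | f.
Y: inherits non-unit rules of {Y} → Eaf | f.

S -> a | f | Sf | af | dd | Eaf | adf; E -> f | af | dd | Eaf; Y -> f | Eaf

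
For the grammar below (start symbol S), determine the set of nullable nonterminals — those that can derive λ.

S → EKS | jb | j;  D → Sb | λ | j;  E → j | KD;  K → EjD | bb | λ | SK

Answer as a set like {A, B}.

{D, E, K}

Directly nullable (have an ε-rule): {D, K}.
E is nullable via E -> KD (every symbol on the right is already known nullable).
Not nullable: S — each has a terminal in every rule's right-hand side or depends on a non-nullable symbol.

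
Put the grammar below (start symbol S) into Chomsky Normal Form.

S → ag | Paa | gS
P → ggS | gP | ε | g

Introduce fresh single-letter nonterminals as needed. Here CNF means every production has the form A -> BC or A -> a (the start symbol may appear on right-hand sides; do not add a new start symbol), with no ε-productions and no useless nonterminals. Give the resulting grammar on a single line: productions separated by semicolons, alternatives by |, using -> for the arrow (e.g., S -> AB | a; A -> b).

S -> AS | BA | BB | PD; A -> g; B -> a; C -> AS; D -> BB; P -> g | AC | AP

Nullable: {P}; after ε-elimination: S -> aa | ag | gS | Paa; P -> g | gP | ggS.
No unit productions to eliminate.
TERM: introduce B -> a, A -> g and substitute in every rule of length ≥2.
BIN: P -> AAS becomes P -> AC, C -> AS; S -> PBB becomes S -> PD, D -> BB.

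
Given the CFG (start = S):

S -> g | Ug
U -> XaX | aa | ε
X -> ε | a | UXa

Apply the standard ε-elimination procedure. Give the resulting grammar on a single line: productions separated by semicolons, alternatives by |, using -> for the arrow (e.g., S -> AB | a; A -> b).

Nullable set: {U, X}.
S -> Ug: U nullable, giving Ug | g.
Drop U -> ε.
U -> XaX: X, X nullable, giving Xa | XaX | a | aX.
Drop X -> ε.
X -> UXa: U, X nullable, giving UXa | Ua | Xa | a.
Unchanged (no nullable symbols): S -> g; U -> aa; X -> a.

S -> g | Ug; U -> a | Xa | aX | aa | XaX; X -> a | Ua | Xa | UXa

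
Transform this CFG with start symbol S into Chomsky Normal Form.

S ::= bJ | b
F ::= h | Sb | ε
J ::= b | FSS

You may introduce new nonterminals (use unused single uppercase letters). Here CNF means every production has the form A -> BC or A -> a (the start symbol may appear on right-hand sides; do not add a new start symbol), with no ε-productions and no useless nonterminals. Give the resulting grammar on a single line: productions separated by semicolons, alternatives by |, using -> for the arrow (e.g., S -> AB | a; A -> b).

Nullable: {F}; after ε-elimination: S -> b | bJ; F -> h | Sb; J -> b | SS | FSS.
No unit productions to eliminate.
TERM: introduce A -> b and substitute in every rule of length ≥2.
BIN: J -> FSS becomes J -> FB, B -> SS.

S -> b | AJ; A -> b; B -> SS; F -> h | SA; J -> b | FB | SS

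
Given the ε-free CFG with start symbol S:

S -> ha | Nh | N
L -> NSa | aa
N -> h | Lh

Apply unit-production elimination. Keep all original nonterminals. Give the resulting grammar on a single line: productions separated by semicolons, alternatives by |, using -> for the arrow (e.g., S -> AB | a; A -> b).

S -> h | Lh | Nh | ha; L -> aa | NSa; N -> h | Lh

Unit productions: S->N.
Unit pairs (A ⇒* B via units): (S,N).
S: inherits non-unit rules of {N, S} → Lh | Nh | h | ha.
L: inherits non-unit rules of {L} → NSa | aa.
N: inherits non-unit rules of {N} → Lh | h.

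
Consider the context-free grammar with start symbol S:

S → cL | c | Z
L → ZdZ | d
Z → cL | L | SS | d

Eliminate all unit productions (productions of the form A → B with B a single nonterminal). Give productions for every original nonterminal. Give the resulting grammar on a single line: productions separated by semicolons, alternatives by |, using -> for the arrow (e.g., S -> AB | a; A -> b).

S -> c | d | SS | cL | ZdZ; L -> d | ZdZ; Z -> d | SS | cL | ZdZ

Unit productions: S->Z, Z->L.
Unit pairs (A ⇒* B via units): (S,L), (S,Z), (Z,L).
S: inherits non-unit rules of {L, S, Z} → SS | ZdZ | c | cL | d.
L: inherits non-unit rules of {L} → ZdZ | d.
Z: inherits non-unit rules of {L, Z} → SS | ZdZ | cL | d.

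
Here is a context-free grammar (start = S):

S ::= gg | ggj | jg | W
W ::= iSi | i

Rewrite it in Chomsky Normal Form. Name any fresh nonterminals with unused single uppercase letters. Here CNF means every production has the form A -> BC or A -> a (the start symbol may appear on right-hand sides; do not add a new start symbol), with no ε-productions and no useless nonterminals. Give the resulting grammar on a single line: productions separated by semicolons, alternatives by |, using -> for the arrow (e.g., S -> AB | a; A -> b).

No ε-productions.
After unit-elimination: S -> i | gg | jg | ggj | iSi; W -> i | iSi.
TERM: introduce A -> g, C -> i, B -> j and substitute in every rule of length ≥2.
BIN: S -> AAB becomes S -> AD, D -> AB; S -> CSC becomes S -> CE, E -> SC; W -> CSC becomes W -> CF, F -> SC.
Drop unreachable/unproductive: W.

S -> i | AA | AD | BA | CE; A -> g; B -> j; C -> i; D -> AB; E -> SC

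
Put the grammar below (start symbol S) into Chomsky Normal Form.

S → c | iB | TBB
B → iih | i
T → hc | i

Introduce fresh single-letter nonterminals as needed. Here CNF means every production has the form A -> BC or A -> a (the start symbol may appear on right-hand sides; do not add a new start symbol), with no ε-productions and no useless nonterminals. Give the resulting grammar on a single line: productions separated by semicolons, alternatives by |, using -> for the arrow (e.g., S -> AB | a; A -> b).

S -> c | AB | TF; A -> i; B -> i | AE; C -> h; D -> c; E -> AC; F -> BB; T -> i | CD

No ε-productions.
No unit productions to eliminate.
TERM: introduce D -> c, C -> h, A -> i and substitute in every rule of length ≥2.
BIN: B -> AAC becomes B -> AE, E -> AC; S -> TBB becomes S -> TF, F -> BB.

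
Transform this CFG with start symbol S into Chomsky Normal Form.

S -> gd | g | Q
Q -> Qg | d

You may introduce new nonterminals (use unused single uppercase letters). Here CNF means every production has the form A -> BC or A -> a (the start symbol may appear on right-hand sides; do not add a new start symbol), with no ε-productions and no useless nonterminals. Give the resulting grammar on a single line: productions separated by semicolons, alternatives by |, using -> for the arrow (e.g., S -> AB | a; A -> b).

S -> d | g | AB | QA; A -> g; B -> d; Q -> d | QA

No ε-productions.
After unit-elimination: S -> d | g | Qg | gd; Q -> d | Qg.
TERM: introduce B -> d, A -> g and substitute in every rule of length ≥2.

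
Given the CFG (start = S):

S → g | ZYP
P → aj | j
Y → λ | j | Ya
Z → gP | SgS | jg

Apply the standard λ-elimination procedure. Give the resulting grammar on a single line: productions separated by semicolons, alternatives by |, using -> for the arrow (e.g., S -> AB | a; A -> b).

S -> g | ZP | ZYP; P -> j | aj; Y -> a | j | Ya; Z -> gP | jg | SgS

Nullable set: {Y}.
S -> ZYP: Y nullable, giving ZP | ZYP.
Drop Y -> λ.
Y -> Ya: Y nullable, giving Ya | a.
Unchanged (no nullable symbols): S -> g; P -> aj; P -> j; Y -> j; Z -> SgS; Z -> gP; Z -> jg.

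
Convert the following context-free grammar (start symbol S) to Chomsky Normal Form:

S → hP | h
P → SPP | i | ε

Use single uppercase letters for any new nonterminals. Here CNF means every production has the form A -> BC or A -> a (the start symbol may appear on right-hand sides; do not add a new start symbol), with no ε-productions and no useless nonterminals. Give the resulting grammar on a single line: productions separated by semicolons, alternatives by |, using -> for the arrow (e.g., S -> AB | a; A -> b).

S -> h | AP; A -> h; B -> PP; P -> h | i | AP | SB | SP

Nullable: {P}; after ε-elimination: S -> h | hP; P -> S | i | SP | SPP.
After unit-elimination: S -> h | hP; P -> h | i | SP | hP | SPP.
TERM: introduce A -> h and substitute in every rule of length ≥2.
BIN: P -> SPP becomes P -> SB, B -> PP.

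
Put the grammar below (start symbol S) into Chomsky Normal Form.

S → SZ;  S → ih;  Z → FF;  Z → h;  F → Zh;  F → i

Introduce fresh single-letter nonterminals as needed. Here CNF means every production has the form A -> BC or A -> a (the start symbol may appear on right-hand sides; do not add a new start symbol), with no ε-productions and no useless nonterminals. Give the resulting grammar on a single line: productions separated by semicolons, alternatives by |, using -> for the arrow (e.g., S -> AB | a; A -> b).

S -> BA | SZ; A -> h; B -> i; F -> i | ZA; Z -> h | FF

No ε-productions.
No unit productions to eliminate.
TERM: introduce A -> h, B -> i and substitute in every rule of length ≥2.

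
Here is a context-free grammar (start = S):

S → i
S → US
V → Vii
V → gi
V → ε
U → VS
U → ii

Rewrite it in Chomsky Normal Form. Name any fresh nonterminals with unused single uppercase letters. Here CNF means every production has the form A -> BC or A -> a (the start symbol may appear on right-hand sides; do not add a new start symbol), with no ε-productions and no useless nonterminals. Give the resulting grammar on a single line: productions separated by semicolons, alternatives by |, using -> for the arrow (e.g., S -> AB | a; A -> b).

Nullable: {V}; after ε-elimination: S -> i | US; U -> S | VS | ii; V -> gi | ii | Vii.
After unit-elimination: S -> i | US; U -> i | US | VS | ii; V -> gi | ii | Vii.
TERM: introduce B -> g, A -> i and substitute in every rule of length ≥2.
BIN: V -> VAA becomes V -> VC, C -> AA.

S -> i | US; A -> i; B -> g; C -> AA; U -> i | AA | US | VS; V -> AA | BA | VC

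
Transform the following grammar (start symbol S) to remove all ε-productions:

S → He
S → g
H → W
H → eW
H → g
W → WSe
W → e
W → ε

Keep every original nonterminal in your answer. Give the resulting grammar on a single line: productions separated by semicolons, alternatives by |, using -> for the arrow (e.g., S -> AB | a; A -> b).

Nullable set: {H, W}.
S -> He: H nullable, giving He | e.
H -> W: W nullable, giving W.
H -> eW: W nullable, giving e | eW.
Drop W -> ε.
W -> WSe: W nullable, giving Se | WSe.
Unchanged (no nullable symbols): S -> g; H -> g; W -> e.

S -> e | g | He; H -> W | e | g | eW; W -> e | Se | WSe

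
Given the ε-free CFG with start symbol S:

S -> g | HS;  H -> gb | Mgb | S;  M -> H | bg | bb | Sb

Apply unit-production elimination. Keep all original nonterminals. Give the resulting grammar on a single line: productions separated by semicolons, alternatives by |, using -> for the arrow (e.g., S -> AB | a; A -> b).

Unit productions: H->S, M->H.
Unit pairs (A ⇒* B via units): (H,S), (M,H), (M,S).
S: inherits non-unit rules of {S} → HS | g.
H: inherits non-unit rules of {H, S} → HS | Mgb | g | gb.
M: inherits non-unit rules of {H, M, S} → HS | Mgb | Sb | bb | bg | g | gb.

S -> g | HS; H -> g | HS | gb | Mgb; M -> g | HS | Sb | bb | bg | gb | Mgb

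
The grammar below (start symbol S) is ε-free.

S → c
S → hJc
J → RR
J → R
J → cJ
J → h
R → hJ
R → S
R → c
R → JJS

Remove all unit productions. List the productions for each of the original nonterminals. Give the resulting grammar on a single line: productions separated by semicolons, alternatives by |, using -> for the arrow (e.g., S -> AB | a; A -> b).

Unit productions: J->R, R->S.
Unit pairs (A ⇒* B via units): (J,R), (J,S), (R,S).
S: inherits non-unit rules of {S} → c | hJc.
J: inherits non-unit rules of {J, R, S} → JJS | RR | c | cJ | h | hJ | hJc.
R: inherits non-unit rules of {R, S} → JJS | c | hJ | hJc.

S -> c | hJc; J -> c | h | RR | cJ | hJ | JJS | hJc; R -> c | hJ | JJS | hJc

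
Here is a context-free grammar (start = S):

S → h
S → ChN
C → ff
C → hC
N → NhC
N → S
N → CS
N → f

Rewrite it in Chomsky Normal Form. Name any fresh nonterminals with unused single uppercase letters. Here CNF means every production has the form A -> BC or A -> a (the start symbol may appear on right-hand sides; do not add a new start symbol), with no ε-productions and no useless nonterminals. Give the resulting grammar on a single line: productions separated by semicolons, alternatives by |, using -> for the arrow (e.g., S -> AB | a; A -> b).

S -> h | CF; A -> f; B -> h; C -> AA | BC; D -> BN; E -> BC; F -> BN; N -> f | h | CD | CS | NE

No ε-productions.
After unit-elimination: S -> h | ChN; C -> ff | hC; N -> f | h | CS | ChN | NhC.
TERM: introduce A -> f, B -> h and substitute in every rule of length ≥2.
BIN: N -> CBN becomes N -> CD, D -> BN; N -> NBC becomes N -> NE, E -> BC; S -> CBN becomes S -> CF, F -> BN.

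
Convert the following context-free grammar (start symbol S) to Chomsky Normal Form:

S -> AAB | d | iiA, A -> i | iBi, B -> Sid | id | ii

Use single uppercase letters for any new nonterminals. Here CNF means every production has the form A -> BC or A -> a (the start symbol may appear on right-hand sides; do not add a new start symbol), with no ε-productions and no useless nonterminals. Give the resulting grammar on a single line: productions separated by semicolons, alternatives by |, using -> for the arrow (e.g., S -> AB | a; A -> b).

No ε-productions.
No unit productions to eliminate.
TERM: introduce D -> d, C -> i and substitute in every rule of length ≥2.
BIN: A -> CBC becomes A -> CE, E -> BC; B -> SCD becomes B -> SF, F -> CD; S -> AAB becomes S -> AG, G -> AB; S -> CCA becomes S -> CH, H -> CA.

S -> d | AG | CH; A -> i | CE; B -> CC | CD | SF; C -> i; D -> d; E -> BC; F -> CD; G -> AB; H -> CA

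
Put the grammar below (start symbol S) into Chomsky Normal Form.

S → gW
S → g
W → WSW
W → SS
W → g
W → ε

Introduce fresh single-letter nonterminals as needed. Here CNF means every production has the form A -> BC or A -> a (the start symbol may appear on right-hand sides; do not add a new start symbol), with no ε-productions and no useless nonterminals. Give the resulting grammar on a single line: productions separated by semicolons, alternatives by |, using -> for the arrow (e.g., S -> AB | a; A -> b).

Nullable: {W}; after ε-elimination: S -> g | gW; W -> S | g | SS | SW | WS | WSW.
After unit-elimination: S -> g | gW; W -> g | SS | SW | WS | gW | WSW.
TERM: introduce A -> g and substitute in every rule of length ≥2.
BIN: W -> WSW becomes W -> WB, B -> SW.

S -> g | AW; A -> g; B -> SW; W -> g | AW | SS | SW | WB | WS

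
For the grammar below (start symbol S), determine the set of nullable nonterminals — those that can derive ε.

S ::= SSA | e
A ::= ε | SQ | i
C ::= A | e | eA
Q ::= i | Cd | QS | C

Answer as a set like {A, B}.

{A, C, Q}

Directly nullable (have an ε-rule): {A}.
C is nullable via C -> A (every symbol on the right is already known nullable).
Q is nullable via Q -> C (every symbol on the right is already known nullable).
Not nullable: S — each has a terminal in every rule's right-hand side or depends on a non-nullable symbol.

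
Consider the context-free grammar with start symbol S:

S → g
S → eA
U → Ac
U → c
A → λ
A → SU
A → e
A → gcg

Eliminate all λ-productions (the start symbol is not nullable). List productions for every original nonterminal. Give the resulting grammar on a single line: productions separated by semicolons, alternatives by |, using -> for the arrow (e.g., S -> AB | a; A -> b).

Nullable set: {A}.
S -> eA: A nullable, giving e | eA.
Drop A -> λ.
U -> Ac: A nullable, giving Ac | c.
Unchanged (no nullable symbols): S -> g; A -> SU; A -> e; A -> gcg; U -> c.

S -> e | g | eA; A -> e | SU | gcg; U -> c | Ac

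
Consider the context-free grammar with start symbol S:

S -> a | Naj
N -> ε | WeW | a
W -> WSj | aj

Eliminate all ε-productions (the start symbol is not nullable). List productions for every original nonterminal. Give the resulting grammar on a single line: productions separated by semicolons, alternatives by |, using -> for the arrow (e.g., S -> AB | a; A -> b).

S -> a | aj | Naj; N -> a | WeW; W -> aj | WSj

Nullable set: {N}.
S -> Naj: N nullable, giving Naj | aj.
Drop N -> ε.
Unchanged (no nullable symbols): S -> a; N -> WeW; N -> a; W -> WSj; W -> aj.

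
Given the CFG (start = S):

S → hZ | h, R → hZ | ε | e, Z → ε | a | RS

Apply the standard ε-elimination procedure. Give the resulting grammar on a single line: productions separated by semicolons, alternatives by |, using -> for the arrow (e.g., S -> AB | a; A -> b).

Nullable set: {R, Z}.
S -> hZ: Z nullable, giving h | hZ.
Drop R -> ε.
R -> hZ: Z nullable, giving h | hZ.
Drop Z -> ε.
Z -> RS: R nullable, giving RS | S.
Unchanged (no nullable symbols): S -> h; R -> e; Z -> a.

S -> h | hZ; R -> e | h | hZ; Z -> S | a | RS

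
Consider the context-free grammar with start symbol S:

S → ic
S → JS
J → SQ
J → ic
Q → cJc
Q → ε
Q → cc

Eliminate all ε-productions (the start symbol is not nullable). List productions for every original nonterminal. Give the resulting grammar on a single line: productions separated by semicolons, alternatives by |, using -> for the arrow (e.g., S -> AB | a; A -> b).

S -> JS | ic; J -> S | SQ | ic; Q -> cc | cJc

Nullable set: {Q}.
J -> SQ: Q nullable, giving S | SQ.
Drop Q -> ε.
Unchanged (no nullable symbols): S -> JS; S -> ic; J -> ic; Q -> cJc; Q -> cc.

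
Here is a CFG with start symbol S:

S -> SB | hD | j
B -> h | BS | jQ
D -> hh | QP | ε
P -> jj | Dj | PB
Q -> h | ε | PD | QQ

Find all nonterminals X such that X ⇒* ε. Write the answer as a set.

{D, Q}

Directly nullable (have an ε-rule): {D, Q}.
Not nullable: B, P, S — each has a terminal in every rule's right-hand side or depends on a non-nullable symbol.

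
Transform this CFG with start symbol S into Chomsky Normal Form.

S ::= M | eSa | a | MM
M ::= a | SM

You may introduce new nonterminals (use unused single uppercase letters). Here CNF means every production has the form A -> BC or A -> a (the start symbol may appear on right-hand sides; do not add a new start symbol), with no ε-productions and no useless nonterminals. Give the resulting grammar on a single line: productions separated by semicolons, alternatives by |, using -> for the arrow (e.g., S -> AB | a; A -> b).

No ε-productions.
After unit-elimination: S -> a | MM | SM | eSa; M -> a | SM.
TERM: introduce B -> a, A -> e and substitute in every rule of length ≥2.
BIN: S -> ASB becomes S -> AC, C -> SB.

S -> a | AC | MM | SM; A -> e; B -> a; C -> SB; M -> a | SM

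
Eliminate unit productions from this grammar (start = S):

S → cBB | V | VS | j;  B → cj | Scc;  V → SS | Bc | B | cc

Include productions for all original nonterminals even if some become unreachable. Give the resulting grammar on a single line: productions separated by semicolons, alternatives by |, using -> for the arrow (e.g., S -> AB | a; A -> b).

S -> j | Bc | SS | VS | cc | cj | Scc | cBB; B -> cj | Scc; V -> Bc | SS | cc | cj | Scc

Unit productions: S->V, V->B.
Unit pairs (A ⇒* B via units): (S,B), (S,V), (V,B).
S: inherits non-unit rules of {B, S, V} → Bc | SS | Scc | VS | cBB | cc | cj | j.
B: inherits non-unit rules of {B} → Scc | cj.
V: inherits non-unit rules of {B, V} → Bc | SS | Scc | cc | cj.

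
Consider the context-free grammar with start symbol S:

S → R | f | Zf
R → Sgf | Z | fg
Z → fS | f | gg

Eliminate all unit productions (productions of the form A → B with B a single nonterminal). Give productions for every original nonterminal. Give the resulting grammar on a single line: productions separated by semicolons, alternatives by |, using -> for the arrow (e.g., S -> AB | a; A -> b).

S -> f | Zf | fS | fg | gg | Sgf; R -> f | fS | fg | gg | Sgf; Z -> f | fS | gg

Unit productions: R->Z, S->R.
Unit pairs (A ⇒* B via units): (R,Z), (S,R), (S,Z).
S: inherits non-unit rules of {R, S, Z} → Sgf | Zf | f | fS | fg | gg.
R: inherits non-unit rules of {R, Z} → Sgf | f | fS | fg | gg.
Z: inherits non-unit rules of {Z} → f | fS | gg.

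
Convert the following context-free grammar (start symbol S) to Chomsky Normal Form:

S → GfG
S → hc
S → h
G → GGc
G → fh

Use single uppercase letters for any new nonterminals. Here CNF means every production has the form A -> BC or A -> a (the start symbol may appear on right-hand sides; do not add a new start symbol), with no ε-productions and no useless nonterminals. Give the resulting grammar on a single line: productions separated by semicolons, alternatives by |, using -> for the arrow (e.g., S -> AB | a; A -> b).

No ε-productions.
No unit productions to eliminate.
TERM: introduce A -> c, B -> f, C -> h and substitute in every rule of length ≥2.
BIN: G -> GGA becomes G -> GD, D -> GA; S -> GBG becomes S -> GE, E -> BG.

S -> h | CA | GE; A -> c; B -> f; C -> h; D -> GA; E -> BG; G -> BC | GD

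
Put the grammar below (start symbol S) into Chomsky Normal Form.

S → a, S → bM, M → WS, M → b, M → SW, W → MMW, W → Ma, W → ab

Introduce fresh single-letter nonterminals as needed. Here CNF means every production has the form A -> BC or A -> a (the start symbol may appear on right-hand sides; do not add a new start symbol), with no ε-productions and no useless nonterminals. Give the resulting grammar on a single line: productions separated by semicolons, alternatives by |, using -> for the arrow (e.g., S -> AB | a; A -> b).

S -> a | AM; A -> b; B -> a; C -> MW; M -> b | SW | WS; W -> BA | MB | MC

No ε-productions.
No unit productions to eliminate.
TERM: introduce B -> a, A -> b and substitute in every rule of length ≥2.
BIN: W -> MMW becomes W -> MC, C -> MW.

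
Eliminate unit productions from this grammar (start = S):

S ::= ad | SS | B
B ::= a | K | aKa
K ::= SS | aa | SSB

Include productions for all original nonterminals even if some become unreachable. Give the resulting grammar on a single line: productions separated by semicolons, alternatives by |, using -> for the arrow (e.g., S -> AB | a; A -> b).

Unit productions: B->K, S->B.
Unit pairs (A ⇒* B via units): (B,K), (S,B), (S,K).
S: inherits non-unit rules of {B, K, S} → SS | SSB | a | aKa | aa | ad.
B: inherits non-unit rules of {B, K} → SS | SSB | a | aKa | aa.
K: inherits non-unit rules of {K} → SS | SSB | aa.

S -> a | SS | aa | ad | SSB | aKa; B -> a | SS | aa | SSB | aKa; K -> SS | aa | SSB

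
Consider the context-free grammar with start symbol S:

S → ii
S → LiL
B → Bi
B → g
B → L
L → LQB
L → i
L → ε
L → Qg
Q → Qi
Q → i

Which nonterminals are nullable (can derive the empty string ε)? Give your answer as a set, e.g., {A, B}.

{B, L}

Directly nullable (have an ε-rule): {L}.
B is nullable via B -> L (every symbol on the right is already known nullable).
Not nullable: Q, S — each has a terminal in every rule's right-hand side or depends on a non-nullable symbol.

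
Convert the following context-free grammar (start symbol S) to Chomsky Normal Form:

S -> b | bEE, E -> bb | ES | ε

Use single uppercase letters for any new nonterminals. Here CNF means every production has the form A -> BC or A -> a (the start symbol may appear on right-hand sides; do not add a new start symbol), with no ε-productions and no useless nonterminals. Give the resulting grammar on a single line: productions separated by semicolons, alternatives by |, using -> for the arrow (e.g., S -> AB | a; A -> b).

Nullable: {E}; after ε-elimination: S -> b | bE | bEE; E -> S | ES | bb.
After unit-elimination: S -> b | bE | bEE; E -> b | ES | bE | bb | bEE.
TERM: introduce A -> b and substitute in every rule of length ≥2.
BIN: E -> AEE becomes E -> AB, B -> EE; S -> AEE becomes S -> AC, C -> EE.

S -> b | AC | AE; A -> b; B -> EE; C -> EE; E -> b | AA | AB | AE | ES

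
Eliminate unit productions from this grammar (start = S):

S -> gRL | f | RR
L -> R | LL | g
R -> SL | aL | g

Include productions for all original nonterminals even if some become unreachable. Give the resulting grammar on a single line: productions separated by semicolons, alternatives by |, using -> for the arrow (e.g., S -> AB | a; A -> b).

Unit productions: L->R.
Unit pairs (A ⇒* B via units): (L,R).
S: inherits non-unit rules of {S} → RR | f | gRL.
L: inherits non-unit rules of {L, R} → LL | SL | aL | g.
R: inherits non-unit rules of {R} → SL | aL | g.

S -> f | RR | gRL; L -> g | LL | SL | aL; R -> g | SL | aL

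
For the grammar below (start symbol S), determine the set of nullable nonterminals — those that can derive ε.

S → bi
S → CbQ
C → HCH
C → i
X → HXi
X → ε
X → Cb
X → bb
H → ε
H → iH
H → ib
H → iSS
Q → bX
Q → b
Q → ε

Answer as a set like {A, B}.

{H, Q, X}

Directly nullable (have an ε-rule): {H, Q, X}.
Not nullable: C, S — each has a terminal in every rule's right-hand side or depends on a non-nullable symbol.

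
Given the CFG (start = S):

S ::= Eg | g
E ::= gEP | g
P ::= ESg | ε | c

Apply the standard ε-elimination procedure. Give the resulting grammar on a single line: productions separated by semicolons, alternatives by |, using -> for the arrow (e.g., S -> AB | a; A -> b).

Nullable set: {P}.
E -> gEP: P nullable, giving gE | gEP.
Drop P -> ε.
Unchanged (no nullable symbols): S -> Eg; S -> g; E -> g; P -> ESg; P -> c.

S -> g | Eg; E -> g | gE | gEP; P -> c | ESg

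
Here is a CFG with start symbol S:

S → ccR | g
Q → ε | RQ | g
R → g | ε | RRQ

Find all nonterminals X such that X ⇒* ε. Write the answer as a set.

Directly nullable (have an ε-rule): {Q, R}.
Not nullable: S — each has a terminal in every rule's right-hand side or depends on a non-nullable symbol.

{Q, R}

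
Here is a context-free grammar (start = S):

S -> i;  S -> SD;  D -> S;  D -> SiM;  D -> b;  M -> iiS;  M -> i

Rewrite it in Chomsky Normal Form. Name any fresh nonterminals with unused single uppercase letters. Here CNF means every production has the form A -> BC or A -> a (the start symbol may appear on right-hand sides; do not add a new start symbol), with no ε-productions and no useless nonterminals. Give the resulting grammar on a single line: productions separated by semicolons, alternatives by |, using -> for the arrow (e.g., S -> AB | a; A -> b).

S -> i | SD; A -> i; B -> AM; C -> AS; D -> b | i | SB | SD; M -> i | AC

No ε-productions.
After unit-elimination: S -> i | SD; D -> b | i | SD | SiM; M -> i | iiS.
TERM: introduce A -> i and substitute in every rule of length ≥2.
BIN: D -> SAM becomes D -> SB, B -> AM; M -> AAS becomes M -> AC, C -> AS.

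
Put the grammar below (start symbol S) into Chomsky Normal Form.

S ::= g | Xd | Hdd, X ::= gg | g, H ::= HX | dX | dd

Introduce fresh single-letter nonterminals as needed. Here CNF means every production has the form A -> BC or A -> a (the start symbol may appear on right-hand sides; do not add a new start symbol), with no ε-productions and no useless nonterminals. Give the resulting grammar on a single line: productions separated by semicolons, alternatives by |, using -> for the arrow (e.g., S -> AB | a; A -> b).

No ε-productions.
No unit productions to eliminate.
TERM: introduce A -> d, B -> g and substitute in every rule of length ≥2.
BIN: S -> HAA becomes S -> HC, C -> AA.

S -> g | HC | XA; A -> d; B -> g; C -> AA; H -> AA | AX | HX; X -> g | BB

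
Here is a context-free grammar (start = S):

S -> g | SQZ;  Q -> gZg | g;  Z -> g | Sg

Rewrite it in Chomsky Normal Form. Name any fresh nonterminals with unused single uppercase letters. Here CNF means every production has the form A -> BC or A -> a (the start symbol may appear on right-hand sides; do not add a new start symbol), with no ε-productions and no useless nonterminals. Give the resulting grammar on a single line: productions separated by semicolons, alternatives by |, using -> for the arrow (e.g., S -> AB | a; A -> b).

No ε-productions.
No unit productions to eliminate.
TERM: introduce A -> g and substitute in every rule of length ≥2.
BIN: Q -> AZA becomes Q -> AB, B -> ZA; S -> SQZ becomes S -> SC, C -> QZ.

S -> g | SC; A -> g; B -> ZA; C -> QZ; Q -> g | AB; Z -> g | SA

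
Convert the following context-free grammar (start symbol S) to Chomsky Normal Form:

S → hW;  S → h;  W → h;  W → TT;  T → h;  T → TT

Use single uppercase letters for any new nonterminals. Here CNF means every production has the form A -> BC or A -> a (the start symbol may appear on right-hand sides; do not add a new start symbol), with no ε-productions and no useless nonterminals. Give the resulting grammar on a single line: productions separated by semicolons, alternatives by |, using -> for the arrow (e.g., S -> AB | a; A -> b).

No ε-productions.
No unit productions to eliminate.
TERM: introduce A -> h and substitute in every rule of length ≥2.

S -> h | AW; A -> h; T -> h | TT; W -> h | TT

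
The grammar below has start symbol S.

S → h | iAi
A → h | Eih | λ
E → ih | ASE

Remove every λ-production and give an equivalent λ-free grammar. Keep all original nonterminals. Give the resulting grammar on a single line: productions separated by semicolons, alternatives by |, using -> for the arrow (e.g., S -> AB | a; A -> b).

S -> h | ii | iAi; A -> h | Eih; E -> SE | ih | ASE

Nullable set: {A}.
S -> iAi: A nullable, giving iAi | ii.
Drop A -> λ.
E -> ASE: A nullable, giving ASE | SE.
Unchanged (no nullable symbols): S -> h; A -> Eih; A -> h; E -> ih.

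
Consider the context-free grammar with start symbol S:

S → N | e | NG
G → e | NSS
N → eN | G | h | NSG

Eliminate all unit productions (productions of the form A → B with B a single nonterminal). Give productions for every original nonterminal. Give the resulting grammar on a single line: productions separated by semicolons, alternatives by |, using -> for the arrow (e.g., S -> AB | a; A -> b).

Unit productions: N->G, S->N.
Unit pairs (A ⇒* B via units): (N,G), (S,G), (S,N).
S: inherits non-unit rules of {G, N, S} → NG | NSG | NSS | e | eN | h.
G: inherits non-unit rules of {G} → NSS | e.
N: inherits non-unit rules of {G, N} → NSG | NSS | e | eN | h.

S -> e | h | NG | eN | NSG | NSS; G -> e | NSS; N -> e | h | eN | NSG | NSS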